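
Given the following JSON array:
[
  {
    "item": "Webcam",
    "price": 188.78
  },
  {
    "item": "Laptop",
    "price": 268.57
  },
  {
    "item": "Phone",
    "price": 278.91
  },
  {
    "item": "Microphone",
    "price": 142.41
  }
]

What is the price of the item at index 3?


Array index 3 -> Microphone
price = 142.41

ANSWER: 142.41


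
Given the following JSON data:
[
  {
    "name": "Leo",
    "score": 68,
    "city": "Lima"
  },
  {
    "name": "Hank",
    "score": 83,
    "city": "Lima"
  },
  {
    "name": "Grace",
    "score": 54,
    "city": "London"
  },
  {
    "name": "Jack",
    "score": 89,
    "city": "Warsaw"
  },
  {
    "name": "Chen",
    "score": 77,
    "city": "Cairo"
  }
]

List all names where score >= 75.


Filtering records where score >= 75:
  Leo (score=68) -> no
  Hank (score=83) -> YES
  Grace (score=54) -> no
  Jack (score=89) -> YES
  Chen (score=77) -> YES


ANSWER: Hank, Jack, Chen


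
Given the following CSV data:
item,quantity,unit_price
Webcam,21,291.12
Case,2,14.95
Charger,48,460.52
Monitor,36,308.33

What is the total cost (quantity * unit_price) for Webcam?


Row: Webcam
quantity = 21
unit_price = 291.12
total = 21 * 291.12 = 6113.52

ANSWER: 6113.52


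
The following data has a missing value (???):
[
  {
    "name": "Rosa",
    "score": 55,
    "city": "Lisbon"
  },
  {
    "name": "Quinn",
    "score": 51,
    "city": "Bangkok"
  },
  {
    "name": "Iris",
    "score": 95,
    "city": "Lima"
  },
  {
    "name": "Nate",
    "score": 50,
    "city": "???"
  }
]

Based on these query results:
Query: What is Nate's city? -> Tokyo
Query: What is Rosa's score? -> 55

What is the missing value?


The missing value is Nate's city
From query: Nate's city = Tokyo

ANSWER: Tokyo


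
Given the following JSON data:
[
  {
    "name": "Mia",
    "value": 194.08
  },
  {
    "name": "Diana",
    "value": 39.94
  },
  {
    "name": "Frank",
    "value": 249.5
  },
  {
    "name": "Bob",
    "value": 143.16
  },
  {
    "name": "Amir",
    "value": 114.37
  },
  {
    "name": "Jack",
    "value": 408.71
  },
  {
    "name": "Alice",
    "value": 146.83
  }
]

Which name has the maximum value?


Comparing values:
  Mia: 194.08
  Diana: 39.94
  Frank: 249.5
  Bob: 143.16
  Amir: 114.37
  Jack: 408.71
  Alice: 146.83
Maximum: Jack (408.71)

ANSWER: Jack


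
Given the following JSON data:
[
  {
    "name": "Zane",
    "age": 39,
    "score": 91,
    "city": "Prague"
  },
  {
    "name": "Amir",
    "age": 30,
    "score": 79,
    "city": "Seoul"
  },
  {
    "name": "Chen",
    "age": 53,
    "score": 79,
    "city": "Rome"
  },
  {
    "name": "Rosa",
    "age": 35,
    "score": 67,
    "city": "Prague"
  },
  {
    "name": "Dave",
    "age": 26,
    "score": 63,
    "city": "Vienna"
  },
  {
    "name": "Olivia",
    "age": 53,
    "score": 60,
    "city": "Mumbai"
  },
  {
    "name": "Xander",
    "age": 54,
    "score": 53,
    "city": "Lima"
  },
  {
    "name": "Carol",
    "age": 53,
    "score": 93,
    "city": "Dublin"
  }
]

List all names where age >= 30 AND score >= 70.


Checking both conditions:
  Zane (age=39, score=91) -> YES
  Amir (age=30, score=79) -> YES
  Chen (age=53, score=79) -> YES
  Rosa (age=35, score=67) -> no
  Dave (age=26, score=63) -> no
  Olivia (age=53, score=60) -> no
  Xander (age=54, score=53) -> no
  Carol (age=53, score=93) -> YES


ANSWER: Zane, Amir, Chen, Carol


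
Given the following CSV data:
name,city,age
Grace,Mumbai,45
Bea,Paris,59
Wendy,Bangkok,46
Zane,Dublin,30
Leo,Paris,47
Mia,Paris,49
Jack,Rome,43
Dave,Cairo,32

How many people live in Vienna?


Scanning city column for 'Vienna':
Total matches: 0

ANSWER: 0


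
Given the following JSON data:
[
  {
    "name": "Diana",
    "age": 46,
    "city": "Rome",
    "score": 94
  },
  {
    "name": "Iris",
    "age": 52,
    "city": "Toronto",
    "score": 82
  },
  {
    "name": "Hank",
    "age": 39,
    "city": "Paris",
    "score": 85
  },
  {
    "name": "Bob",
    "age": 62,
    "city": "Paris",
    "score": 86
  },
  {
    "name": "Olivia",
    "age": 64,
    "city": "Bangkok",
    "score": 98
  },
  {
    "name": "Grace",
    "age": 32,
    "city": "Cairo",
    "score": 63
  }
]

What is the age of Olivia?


Looking up record where name = Olivia
Record index: 4
Field 'age' = 64

ANSWER: 64


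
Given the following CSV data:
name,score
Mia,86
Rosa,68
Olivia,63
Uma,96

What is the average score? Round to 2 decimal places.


Scores: 86, 68, 63, 96
Sum = 313
Count = 4
Average = 313 / 4 = 78.25

ANSWER: 78.25


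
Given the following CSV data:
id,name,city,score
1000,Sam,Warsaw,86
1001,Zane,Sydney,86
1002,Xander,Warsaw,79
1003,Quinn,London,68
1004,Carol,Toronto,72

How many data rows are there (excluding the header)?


Counting rows (excluding header):
Header: id,name,city,score
Data rows: 5

ANSWER: 5


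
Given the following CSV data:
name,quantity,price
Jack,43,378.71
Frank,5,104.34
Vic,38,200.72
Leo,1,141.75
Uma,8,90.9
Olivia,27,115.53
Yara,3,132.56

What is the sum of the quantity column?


Values in 'quantity' column:
  Row 1: 43
  Row 2: 5
  Row 3: 38
  Row 4: 1
  Row 5: 8
  Row 6: 27
  Row 7: 3
Sum = 43 + 5 + 38 + 1 + 8 + 27 + 3 = 125

ANSWER: 125


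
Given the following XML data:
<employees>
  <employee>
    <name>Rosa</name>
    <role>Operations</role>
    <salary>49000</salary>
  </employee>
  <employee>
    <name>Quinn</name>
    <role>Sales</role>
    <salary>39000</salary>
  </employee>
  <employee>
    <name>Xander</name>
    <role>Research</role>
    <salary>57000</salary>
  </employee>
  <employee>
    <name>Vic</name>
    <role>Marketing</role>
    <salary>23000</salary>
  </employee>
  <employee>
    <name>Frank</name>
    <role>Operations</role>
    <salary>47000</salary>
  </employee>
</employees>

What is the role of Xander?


Searching for <employee> with <name>Xander</name>
Found at position 3
<role>Research</role>

ANSWER: Research


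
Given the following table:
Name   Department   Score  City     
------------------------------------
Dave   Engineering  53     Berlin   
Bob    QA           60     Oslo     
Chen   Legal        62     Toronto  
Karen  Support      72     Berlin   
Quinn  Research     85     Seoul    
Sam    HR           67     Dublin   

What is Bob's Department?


Row 2: Bob
Department = QA

ANSWER: QA


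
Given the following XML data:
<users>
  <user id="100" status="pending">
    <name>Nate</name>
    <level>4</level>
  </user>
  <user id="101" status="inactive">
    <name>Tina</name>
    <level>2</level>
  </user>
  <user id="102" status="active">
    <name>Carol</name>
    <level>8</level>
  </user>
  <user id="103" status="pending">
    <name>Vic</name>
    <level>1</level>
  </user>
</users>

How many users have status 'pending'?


Counting users with status='pending':
  Nate (id=100) -> MATCH
  Vic (id=103) -> MATCH
Count: 2

ANSWER: 2


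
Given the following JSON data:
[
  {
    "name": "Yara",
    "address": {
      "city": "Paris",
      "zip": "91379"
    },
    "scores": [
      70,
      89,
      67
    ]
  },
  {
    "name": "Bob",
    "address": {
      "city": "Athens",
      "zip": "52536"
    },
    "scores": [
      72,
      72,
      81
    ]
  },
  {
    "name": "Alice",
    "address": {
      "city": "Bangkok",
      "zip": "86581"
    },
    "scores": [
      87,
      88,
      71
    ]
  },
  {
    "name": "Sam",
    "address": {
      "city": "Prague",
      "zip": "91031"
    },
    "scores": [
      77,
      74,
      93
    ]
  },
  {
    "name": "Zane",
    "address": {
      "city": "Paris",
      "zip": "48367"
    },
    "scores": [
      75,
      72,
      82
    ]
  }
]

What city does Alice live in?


Path: records[2].address.city
Value: Bangkok

ANSWER: Bangkok


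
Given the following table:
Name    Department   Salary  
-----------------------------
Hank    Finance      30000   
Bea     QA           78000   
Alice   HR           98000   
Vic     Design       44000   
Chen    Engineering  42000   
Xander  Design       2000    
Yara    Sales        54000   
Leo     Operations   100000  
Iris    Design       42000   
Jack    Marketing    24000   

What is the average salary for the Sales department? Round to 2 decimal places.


Sales department members:
  Yara: 54000
Sum = 54000
Count = 1
Average = 54000 / 1 = 54000.00

ANSWER: 54000.00


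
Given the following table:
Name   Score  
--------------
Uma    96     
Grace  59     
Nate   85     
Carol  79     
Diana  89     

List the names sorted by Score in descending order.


Sorting by Score (descending):
  Uma: 96
  Diana: 89
  Nate: 85
  Carol: 79
  Grace: 59


ANSWER: Uma, Diana, Nate, Carol, Grace


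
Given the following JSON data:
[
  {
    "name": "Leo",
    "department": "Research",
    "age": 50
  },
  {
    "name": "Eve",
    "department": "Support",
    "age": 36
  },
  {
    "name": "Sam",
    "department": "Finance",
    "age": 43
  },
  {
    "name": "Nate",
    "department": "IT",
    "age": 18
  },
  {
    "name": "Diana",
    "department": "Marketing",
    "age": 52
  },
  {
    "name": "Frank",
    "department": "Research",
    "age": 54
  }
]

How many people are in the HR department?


Scanning records for department = HR
  No matches found
Count: 0

ANSWER: 0


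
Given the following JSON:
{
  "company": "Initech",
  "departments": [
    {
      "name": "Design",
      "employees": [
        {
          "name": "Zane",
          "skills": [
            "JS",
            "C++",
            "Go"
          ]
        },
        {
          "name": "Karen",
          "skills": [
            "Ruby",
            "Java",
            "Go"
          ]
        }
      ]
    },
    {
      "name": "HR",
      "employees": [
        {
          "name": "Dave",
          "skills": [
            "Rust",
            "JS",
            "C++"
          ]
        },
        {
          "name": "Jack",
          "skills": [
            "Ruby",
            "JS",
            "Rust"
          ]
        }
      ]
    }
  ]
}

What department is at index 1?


Path: departments[1].name
Value: HR

ANSWER: HR


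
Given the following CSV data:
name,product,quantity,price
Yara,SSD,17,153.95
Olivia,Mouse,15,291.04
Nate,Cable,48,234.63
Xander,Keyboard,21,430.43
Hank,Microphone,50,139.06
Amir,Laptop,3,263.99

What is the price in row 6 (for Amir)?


Row 6: Amir
Column 'price' = 263.99

ANSWER: 263.99


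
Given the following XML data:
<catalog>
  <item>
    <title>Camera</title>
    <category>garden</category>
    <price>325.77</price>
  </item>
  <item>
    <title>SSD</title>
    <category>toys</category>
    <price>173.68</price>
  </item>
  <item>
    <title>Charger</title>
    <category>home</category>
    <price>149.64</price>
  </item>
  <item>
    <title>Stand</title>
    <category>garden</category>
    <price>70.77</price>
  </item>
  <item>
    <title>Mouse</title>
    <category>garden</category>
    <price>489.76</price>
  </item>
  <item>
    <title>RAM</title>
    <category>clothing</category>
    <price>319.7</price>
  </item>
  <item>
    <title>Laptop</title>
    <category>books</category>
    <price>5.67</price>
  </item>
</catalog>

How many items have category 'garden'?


Scanning <item> elements for <category>garden</category>:
  Item 1: Camera -> MATCH
  Item 4: Stand -> MATCH
  Item 5: Mouse -> MATCH
Count: 3

ANSWER: 3


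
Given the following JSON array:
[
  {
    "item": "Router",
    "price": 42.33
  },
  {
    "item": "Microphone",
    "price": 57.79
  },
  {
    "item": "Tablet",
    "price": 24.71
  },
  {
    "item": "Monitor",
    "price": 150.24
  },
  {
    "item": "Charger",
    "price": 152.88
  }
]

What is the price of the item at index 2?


Array index 2 -> Tablet
price = 24.71

ANSWER: 24.71


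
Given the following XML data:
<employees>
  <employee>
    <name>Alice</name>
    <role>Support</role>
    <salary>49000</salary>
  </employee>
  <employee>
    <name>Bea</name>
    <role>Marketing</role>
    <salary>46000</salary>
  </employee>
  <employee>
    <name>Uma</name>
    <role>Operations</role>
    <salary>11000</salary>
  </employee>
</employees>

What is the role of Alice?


Searching for <employee> with <name>Alice</name>
Found at position 1
<role>Support</role>

ANSWER: Support


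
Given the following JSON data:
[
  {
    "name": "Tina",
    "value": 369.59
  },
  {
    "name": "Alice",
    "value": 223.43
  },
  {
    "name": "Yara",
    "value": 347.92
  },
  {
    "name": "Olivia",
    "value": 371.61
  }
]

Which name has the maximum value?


Comparing values:
  Tina: 369.59
  Alice: 223.43
  Yara: 347.92
  Olivia: 371.61
Maximum: Olivia (371.61)

ANSWER: Olivia


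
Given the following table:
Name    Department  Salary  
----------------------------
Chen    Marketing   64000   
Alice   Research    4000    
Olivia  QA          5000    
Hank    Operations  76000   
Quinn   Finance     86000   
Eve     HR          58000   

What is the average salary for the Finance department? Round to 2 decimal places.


Finance department members:
  Quinn: 86000
Sum = 86000
Count = 1
Average = 86000 / 1 = 86000.00

ANSWER: 86000.00


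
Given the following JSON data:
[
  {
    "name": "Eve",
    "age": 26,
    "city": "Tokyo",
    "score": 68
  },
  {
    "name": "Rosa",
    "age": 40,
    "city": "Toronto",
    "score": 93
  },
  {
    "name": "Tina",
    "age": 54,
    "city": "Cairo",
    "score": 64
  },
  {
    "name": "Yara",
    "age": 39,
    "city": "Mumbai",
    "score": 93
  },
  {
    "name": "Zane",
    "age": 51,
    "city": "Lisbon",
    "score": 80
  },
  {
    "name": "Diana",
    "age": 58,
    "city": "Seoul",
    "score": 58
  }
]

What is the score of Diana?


Looking up record where name = Diana
Record index: 5
Field 'score' = 58

ANSWER: 58


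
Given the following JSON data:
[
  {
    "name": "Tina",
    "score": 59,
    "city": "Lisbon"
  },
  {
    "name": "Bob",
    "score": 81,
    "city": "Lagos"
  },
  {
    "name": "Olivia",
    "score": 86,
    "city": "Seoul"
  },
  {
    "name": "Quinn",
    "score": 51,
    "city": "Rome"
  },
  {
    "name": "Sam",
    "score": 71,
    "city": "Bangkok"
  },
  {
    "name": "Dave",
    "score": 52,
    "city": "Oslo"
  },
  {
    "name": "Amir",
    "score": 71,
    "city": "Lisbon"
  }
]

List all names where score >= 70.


Filtering records where score >= 70:
  Tina (score=59) -> no
  Bob (score=81) -> YES
  Olivia (score=86) -> YES
  Quinn (score=51) -> no
  Sam (score=71) -> YES
  Dave (score=52) -> no
  Amir (score=71) -> YES


ANSWER: Bob, Olivia, Sam, Amir


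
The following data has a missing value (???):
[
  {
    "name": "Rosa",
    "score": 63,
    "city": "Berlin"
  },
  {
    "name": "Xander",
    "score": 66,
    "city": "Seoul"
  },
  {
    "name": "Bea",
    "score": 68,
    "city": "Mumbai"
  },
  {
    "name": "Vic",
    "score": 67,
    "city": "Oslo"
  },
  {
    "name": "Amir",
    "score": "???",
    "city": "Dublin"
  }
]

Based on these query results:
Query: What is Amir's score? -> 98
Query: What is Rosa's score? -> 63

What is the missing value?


The missing value is Amir's score
From query: Amir's score = 98

ANSWER: 98


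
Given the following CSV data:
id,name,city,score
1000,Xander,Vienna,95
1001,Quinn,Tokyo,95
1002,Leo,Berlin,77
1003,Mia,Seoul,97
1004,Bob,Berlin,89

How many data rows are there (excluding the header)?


Counting rows (excluding header):
Header: id,name,city,score
Data rows: 5

ANSWER: 5


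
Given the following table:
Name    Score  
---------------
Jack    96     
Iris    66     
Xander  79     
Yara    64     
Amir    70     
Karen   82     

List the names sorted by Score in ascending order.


Sorting by Score (ascending):
  Yara: 64
  Iris: 66
  Amir: 70
  Xander: 79
  Karen: 82
  Jack: 96


ANSWER: Yara, Iris, Amir, Xander, Karen, Jack


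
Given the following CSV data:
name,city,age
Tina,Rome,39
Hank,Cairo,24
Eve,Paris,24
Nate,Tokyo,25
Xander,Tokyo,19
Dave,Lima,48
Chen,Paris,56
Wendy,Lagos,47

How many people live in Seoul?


Scanning city column for 'Seoul':
Total matches: 0

ANSWER: 0


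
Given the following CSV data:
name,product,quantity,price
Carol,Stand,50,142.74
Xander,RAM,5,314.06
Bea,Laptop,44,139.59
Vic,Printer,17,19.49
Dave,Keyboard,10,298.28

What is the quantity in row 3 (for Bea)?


Row 3: Bea
Column 'quantity' = 44

ANSWER: 44


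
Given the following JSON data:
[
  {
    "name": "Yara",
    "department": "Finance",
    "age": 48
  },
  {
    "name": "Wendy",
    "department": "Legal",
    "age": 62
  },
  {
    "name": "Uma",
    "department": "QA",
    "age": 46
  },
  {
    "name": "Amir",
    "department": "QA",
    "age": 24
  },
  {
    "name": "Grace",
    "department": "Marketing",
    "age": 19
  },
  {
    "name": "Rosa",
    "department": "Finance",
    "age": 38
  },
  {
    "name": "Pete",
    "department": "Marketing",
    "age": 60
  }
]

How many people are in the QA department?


Scanning records for department = QA
  Record 2: Uma
  Record 3: Amir
Count: 2

ANSWER: 2


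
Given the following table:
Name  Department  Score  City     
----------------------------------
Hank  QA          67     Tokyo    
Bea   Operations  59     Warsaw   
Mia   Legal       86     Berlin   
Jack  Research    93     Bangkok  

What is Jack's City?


Row 4: Jack
City = Bangkok

ANSWER: Bangkok


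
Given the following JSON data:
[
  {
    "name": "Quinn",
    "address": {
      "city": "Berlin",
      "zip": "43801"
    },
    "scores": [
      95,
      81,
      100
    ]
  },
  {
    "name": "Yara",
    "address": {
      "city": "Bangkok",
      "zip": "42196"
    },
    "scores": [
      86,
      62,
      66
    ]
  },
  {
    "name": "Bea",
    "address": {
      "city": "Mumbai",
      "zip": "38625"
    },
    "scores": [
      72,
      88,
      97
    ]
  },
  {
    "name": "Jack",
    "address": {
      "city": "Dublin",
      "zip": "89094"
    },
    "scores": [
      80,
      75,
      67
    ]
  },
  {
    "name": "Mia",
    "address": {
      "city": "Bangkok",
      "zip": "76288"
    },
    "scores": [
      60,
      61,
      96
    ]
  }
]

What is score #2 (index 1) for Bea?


Path: records[2].scores[1]
Value: 88

ANSWER: 88


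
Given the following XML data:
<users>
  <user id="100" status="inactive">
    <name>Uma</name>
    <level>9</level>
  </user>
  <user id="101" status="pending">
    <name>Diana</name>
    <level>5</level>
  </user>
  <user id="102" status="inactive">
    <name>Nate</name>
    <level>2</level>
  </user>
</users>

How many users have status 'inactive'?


Counting users with status='inactive':
  Uma (id=100) -> MATCH
  Nate (id=102) -> MATCH
Count: 2

ANSWER: 2


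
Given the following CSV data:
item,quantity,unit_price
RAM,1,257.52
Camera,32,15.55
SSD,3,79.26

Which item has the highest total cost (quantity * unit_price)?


Computing row totals:
  RAM: 257.52
  Camera: 497.6
  SSD: 237.78
Maximum: Camera (497.6)

ANSWER: Camera


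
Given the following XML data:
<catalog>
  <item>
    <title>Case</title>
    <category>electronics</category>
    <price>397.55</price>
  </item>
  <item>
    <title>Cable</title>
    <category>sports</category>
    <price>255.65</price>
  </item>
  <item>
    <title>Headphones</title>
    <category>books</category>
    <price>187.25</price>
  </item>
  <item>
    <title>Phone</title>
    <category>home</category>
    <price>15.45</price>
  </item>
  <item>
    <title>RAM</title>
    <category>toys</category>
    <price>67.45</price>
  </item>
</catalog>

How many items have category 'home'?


Scanning <item> elements for <category>home</category>:
  Item 4: Phone -> MATCH
Count: 1

ANSWER: 1


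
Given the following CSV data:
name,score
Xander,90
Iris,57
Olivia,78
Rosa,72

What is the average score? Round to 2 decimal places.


Scores: 90, 57, 78, 72
Sum = 297
Count = 4
Average = 297 / 4 = 74.25

ANSWER: 74.25


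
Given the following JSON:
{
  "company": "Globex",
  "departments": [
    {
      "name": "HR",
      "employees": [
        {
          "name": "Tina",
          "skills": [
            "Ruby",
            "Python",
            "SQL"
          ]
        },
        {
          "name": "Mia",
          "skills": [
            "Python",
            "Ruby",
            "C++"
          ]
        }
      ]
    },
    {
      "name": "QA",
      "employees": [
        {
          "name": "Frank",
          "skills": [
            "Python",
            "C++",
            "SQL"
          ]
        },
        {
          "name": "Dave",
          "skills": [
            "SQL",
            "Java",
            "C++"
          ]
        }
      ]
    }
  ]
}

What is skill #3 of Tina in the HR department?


Path: departments[0].employees[0].skills[2]
Value: SQL

ANSWER: SQL


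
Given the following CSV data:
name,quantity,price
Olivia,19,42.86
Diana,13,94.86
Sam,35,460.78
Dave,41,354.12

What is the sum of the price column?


Values in 'price' column:
  Row 1: 42.86
  Row 2: 94.86
  Row 3: 460.78
  Row 4: 354.12
Sum = 42.86 + 94.86 + 460.78 + 354.12 = 952.62

ANSWER: 952.62


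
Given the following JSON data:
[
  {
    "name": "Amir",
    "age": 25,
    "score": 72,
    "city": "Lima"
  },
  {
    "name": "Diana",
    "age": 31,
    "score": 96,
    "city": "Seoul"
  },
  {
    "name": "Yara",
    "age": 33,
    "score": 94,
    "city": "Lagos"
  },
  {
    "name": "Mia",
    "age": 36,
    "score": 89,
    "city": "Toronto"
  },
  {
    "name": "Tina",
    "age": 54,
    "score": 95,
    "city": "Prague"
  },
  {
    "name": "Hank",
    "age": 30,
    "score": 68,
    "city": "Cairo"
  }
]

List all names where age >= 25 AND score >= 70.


Checking both conditions:
  Amir (age=25, score=72) -> YES
  Diana (age=31, score=96) -> YES
  Yara (age=33, score=94) -> YES
  Mia (age=36, score=89) -> YES
  Tina (age=54, score=95) -> YES
  Hank (age=30, score=68) -> no


ANSWER: Amir, Diana, Yara, Mia, Tina


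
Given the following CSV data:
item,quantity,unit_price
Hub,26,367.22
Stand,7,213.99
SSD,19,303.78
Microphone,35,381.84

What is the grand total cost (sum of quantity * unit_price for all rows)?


Computing row totals:
  Hub: 26 * 367.22 = 9547.72
  Stand: 7 * 213.99 = 1497.93
  SSD: 19 * 303.78 = 5771.82
  Microphone: 35 * 381.84 = 13364.4
Grand total = 9547.72 + 1497.93 + 5771.82 + 13364.4 = 30181.87

ANSWER: 30181.87


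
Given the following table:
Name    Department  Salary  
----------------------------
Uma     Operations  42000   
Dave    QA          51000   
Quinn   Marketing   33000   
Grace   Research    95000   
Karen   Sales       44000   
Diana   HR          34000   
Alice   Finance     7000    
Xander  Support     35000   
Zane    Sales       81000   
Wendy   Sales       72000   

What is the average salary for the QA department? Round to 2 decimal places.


QA department members:
  Dave: 51000
Sum = 51000
Count = 1
Average = 51000 / 1 = 51000.00

ANSWER: 51000.00


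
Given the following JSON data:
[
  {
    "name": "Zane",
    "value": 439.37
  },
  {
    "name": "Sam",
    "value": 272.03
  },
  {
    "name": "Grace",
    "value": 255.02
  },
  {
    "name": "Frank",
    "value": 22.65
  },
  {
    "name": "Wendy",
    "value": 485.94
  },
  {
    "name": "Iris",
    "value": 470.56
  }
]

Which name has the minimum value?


Comparing values:
  Zane: 439.37
  Sam: 272.03
  Grace: 255.02
  Frank: 22.65
  Wendy: 485.94
  Iris: 470.56
Minimum: Frank (22.65)

ANSWER: Frank


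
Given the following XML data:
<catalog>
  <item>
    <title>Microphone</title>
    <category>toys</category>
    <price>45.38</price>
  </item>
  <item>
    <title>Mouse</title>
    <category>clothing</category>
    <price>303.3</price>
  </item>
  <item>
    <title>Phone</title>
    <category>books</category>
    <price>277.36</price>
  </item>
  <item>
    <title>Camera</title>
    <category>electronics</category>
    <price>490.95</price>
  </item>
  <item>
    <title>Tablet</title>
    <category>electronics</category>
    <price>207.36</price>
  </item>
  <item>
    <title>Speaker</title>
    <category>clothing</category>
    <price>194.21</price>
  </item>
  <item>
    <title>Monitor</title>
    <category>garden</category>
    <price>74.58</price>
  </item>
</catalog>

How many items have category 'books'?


Scanning <item> elements for <category>books</category>:
  Item 3: Phone -> MATCH
Count: 1

ANSWER: 1


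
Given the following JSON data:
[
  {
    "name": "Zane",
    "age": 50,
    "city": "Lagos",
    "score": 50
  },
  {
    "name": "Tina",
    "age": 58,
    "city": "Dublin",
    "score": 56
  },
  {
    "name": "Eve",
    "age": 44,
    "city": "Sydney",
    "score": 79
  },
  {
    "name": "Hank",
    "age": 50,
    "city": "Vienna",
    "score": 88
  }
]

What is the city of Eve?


Looking up record where name = Eve
Record index: 2
Field 'city' = Sydney

ANSWER: Sydney


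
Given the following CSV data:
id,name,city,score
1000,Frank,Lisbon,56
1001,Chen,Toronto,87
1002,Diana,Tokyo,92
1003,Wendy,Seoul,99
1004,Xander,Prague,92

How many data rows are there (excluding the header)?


Counting rows (excluding header):
Header: id,name,city,score
Data rows: 5

ANSWER: 5


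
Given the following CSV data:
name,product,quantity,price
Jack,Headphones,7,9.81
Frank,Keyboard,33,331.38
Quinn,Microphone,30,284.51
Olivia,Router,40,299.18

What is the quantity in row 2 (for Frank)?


Row 2: Frank
Column 'quantity' = 33

ANSWER: 33


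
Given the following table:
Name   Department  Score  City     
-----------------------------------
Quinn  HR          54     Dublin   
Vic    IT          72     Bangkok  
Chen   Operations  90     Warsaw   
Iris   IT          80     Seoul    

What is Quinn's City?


Row 1: Quinn
City = Dublin

ANSWER: Dublin


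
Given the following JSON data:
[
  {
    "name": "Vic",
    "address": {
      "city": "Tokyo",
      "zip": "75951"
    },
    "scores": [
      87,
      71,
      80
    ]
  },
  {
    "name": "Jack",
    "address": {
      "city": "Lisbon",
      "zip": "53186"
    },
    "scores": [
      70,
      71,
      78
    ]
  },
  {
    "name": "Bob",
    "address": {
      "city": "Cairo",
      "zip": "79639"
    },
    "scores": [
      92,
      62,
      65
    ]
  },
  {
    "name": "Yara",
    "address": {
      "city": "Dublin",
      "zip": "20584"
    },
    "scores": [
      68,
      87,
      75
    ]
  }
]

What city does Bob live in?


Path: records[2].address.city
Value: Cairo

ANSWER: Cairo


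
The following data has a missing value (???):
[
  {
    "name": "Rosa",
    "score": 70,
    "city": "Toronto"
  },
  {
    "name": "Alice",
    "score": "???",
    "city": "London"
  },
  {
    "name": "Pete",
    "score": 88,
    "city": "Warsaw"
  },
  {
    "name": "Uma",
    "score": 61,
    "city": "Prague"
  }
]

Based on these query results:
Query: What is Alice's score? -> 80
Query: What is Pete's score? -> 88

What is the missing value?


The missing value is Alice's score
From query: Alice's score = 80

ANSWER: 80


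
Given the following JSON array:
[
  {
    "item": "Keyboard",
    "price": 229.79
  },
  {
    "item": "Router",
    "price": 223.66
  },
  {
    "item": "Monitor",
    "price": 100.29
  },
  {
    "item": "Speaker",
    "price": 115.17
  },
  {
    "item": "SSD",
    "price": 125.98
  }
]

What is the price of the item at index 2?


Array index 2 -> Monitor
price = 100.29

ANSWER: 100.29


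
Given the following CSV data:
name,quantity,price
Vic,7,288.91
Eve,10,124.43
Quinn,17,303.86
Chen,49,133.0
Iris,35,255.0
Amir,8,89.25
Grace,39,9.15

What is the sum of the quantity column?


Values in 'quantity' column:
  Row 1: 7
  Row 2: 10
  Row 3: 17
  Row 4: 49
  Row 5: 35
  Row 6: 8
  Row 7: 39
Sum = 7 + 10 + 17 + 49 + 35 + 8 + 39 = 165

ANSWER: 165


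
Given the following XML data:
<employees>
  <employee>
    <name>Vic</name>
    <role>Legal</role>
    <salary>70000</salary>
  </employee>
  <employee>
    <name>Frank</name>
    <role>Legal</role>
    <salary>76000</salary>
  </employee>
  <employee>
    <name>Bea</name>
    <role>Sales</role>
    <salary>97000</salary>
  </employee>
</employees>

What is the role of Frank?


Searching for <employee> with <name>Frank</name>
Found at position 2
<role>Legal</role>

ANSWER: Legal


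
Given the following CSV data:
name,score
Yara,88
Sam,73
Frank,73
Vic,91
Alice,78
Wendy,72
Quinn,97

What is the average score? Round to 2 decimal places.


Scores: 88, 73, 73, 91, 78, 72, 97
Sum = 572
Count = 7
Average = 572 / 7 = 81.71

ANSWER: 81.71


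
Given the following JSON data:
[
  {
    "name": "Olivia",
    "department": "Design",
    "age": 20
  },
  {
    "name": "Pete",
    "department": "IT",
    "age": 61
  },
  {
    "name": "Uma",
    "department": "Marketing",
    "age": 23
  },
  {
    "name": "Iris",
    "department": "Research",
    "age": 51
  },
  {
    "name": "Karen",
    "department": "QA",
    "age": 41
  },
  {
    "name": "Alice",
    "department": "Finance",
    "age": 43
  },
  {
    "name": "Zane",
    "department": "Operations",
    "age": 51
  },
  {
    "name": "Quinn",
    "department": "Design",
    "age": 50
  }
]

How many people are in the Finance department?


Scanning records for department = Finance
  Record 5: Alice
Count: 1

ANSWER: 1


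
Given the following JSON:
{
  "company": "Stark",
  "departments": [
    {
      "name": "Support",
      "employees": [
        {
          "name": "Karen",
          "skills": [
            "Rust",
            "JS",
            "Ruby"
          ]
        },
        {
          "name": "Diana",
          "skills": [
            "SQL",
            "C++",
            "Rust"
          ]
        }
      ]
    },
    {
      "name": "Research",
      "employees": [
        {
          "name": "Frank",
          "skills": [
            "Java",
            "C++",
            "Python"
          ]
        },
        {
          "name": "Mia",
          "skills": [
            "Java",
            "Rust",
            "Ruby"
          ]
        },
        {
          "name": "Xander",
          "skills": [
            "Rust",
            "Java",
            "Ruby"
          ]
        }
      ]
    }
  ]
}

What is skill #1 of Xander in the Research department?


Path: departments[1].employees[2].skills[0]
Value: Rust

ANSWER: Rust


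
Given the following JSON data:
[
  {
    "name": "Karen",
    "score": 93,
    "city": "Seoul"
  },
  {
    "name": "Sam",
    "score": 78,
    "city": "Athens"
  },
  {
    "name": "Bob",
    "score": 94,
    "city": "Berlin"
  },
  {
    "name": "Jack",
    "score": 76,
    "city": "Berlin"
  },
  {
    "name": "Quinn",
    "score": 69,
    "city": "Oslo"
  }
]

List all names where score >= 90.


Filtering records where score >= 90:
  Karen (score=93) -> YES
  Sam (score=78) -> no
  Bob (score=94) -> YES
  Jack (score=76) -> no
  Quinn (score=69) -> no


ANSWER: Karen, Bob


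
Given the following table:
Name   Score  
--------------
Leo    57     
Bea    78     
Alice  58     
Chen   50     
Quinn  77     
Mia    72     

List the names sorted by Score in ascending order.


Sorting by Score (ascending):
  Chen: 50
  Leo: 57
  Alice: 58
  Mia: 72
  Quinn: 77
  Bea: 78


ANSWER: Chen, Leo, Alice, Mia, Quinn, Bea


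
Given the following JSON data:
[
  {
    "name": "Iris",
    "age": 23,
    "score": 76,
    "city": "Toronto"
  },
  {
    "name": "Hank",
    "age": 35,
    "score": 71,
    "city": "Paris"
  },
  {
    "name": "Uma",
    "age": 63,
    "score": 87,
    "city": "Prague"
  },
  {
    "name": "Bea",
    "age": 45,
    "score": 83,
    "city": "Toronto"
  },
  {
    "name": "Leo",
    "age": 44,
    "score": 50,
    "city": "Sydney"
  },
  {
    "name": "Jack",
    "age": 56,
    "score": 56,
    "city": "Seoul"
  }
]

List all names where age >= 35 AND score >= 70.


Checking both conditions:
  Iris (age=23, score=76) -> no
  Hank (age=35, score=71) -> YES
  Uma (age=63, score=87) -> YES
  Bea (age=45, score=83) -> YES
  Leo (age=44, score=50) -> no
  Jack (age=56, score=56) -> no


ANSWER: Hank, Uma, Bea


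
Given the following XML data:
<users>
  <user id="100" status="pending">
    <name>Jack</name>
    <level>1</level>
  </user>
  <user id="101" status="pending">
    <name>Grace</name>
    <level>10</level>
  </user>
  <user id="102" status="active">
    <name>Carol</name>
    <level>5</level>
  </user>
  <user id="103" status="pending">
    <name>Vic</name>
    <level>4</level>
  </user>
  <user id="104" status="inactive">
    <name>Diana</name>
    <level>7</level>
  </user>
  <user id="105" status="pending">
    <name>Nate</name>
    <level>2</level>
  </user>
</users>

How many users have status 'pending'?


Counting users with status='pending':
  Jack (id=100) -> MATCH
  Grace (id=101) -> MATCH
  Vic (id=103) -> MATCH
  Nate (id=105) -> MATCH
Count: 4

ANSWER: 4


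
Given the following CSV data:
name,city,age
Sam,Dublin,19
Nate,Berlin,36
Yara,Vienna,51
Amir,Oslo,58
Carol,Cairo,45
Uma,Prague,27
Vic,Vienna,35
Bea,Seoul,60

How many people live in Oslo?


Scanning city column for 'Oslo':
  Row 4: Amir -> MATCH
Total matches: 1

ANSWER: 1


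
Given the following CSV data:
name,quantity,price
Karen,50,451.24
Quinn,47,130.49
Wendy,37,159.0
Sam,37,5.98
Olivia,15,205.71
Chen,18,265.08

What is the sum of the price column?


Values in 'price' column:
  Row 1: 451.24
  Row 2: 130.49
  Row 3: 159.0
  Row 4: 5.98
  Row 5: 205.71
  Row 6: 265.08
Sum = 451.24 + 130.49 + 159.0 + 5.98 + 205.71 + 265.08 = 1217.5

ANSWER: 1217.5


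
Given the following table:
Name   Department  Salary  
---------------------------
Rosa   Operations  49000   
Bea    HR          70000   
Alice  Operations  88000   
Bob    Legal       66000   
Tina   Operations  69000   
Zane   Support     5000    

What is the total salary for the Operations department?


Operations department members:
  Rosa: 49000
  Alice: 88000
  Tina: 69000
Total = 49000 + 88000 + 69000 = 206000

ANSWER: 206000


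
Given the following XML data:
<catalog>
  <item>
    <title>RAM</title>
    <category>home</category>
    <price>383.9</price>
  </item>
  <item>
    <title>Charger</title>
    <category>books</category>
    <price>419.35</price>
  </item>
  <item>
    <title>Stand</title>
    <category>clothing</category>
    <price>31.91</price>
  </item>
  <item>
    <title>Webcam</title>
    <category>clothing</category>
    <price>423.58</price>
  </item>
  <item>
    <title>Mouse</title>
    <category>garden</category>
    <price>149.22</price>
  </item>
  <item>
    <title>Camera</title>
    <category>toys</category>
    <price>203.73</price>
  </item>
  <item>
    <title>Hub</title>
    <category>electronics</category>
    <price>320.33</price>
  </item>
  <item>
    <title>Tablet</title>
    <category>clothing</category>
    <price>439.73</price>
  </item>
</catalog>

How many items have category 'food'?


Scanning <item> elements for <category>food</category>:
Count: 0

ANSWER: 0


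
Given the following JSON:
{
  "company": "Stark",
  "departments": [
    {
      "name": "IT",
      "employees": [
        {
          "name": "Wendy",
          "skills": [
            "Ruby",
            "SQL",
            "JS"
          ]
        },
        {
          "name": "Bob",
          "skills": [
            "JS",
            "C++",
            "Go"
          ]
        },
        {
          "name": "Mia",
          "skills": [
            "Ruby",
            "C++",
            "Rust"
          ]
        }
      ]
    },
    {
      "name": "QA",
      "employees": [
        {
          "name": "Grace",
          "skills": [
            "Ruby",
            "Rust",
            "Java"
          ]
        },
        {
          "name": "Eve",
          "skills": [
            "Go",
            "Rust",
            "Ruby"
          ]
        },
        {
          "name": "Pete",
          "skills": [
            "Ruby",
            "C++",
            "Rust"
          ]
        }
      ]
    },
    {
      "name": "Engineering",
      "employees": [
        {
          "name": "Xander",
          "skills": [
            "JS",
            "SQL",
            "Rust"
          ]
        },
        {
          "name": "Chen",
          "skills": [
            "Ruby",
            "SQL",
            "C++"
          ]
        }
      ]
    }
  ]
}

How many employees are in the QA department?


Path: departments[1].employees
Count: 3

ANSWER: 3


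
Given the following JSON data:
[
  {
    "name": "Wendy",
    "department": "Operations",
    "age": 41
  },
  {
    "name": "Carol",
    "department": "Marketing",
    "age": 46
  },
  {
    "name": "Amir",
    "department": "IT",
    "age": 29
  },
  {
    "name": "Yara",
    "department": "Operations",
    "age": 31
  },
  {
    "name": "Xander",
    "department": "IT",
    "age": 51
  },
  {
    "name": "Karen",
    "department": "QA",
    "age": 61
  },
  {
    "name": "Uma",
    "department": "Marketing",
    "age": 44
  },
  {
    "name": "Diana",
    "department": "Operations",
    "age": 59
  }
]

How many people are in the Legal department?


Scanning records for department = Legal
  No matches found
Count: 0

ANSWER: 0


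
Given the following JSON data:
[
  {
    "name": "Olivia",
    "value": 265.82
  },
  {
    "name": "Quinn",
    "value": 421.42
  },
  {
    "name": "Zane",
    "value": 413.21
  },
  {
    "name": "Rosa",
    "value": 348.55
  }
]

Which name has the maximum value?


Comparing values:
  Olivia: 265.82
  Quinn: 421.42
  Zane: 413.21
  Rosa: 348.55
Maximum: Quinn (421.42)

ANSWER: Quinn


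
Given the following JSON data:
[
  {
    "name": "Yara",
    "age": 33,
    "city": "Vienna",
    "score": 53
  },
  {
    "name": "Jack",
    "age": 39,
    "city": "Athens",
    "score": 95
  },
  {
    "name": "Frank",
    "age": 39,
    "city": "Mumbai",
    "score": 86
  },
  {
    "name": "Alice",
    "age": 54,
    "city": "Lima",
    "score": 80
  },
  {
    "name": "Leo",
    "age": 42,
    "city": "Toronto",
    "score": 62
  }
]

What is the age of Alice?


Looking up record where name = Alice
Record index: 3
Field 'age' = 54

ANSWER: 54


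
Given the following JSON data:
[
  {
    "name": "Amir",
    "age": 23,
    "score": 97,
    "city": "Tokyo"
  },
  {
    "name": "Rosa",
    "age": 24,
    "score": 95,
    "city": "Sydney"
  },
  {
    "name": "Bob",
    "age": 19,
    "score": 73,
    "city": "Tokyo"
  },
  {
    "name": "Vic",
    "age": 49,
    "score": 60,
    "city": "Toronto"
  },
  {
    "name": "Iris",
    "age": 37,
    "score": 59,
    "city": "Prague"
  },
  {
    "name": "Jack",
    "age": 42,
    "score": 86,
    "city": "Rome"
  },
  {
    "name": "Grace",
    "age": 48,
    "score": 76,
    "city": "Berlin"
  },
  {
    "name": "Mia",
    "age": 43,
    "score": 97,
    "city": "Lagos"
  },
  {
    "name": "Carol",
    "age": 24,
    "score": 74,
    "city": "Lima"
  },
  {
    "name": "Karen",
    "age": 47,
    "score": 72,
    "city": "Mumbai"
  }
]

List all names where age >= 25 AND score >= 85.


Checking both conditions:
  Amir (age=23, score=97) -> no
  Rosa (age=24, score=95) -> no
  Bob (age=19, score=73) -> no
  Vic (age=49, score=60) -> no
  Iris (age=37, score=59) -> no
  Jack (age=42, score=86) -> YES
  Grace (age=48, score=76) -> no
  Mia (age=43, score=97) -> YES
  Carol (age=24, score=74) -> no
  Karen (age=47, score=72) -> no


ANSWER: Jack, Mia


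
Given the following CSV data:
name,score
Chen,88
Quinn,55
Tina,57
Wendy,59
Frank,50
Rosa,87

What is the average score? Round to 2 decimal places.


Scores: 88, 55, 57, 59, 50, 87
Sum = 396
Count = 6
Average = 396 / 6 = 66.00

ANSWER: 66.00


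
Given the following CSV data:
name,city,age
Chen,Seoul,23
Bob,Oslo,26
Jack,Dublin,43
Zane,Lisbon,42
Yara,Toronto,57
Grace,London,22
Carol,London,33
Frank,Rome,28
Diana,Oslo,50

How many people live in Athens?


Scanning city column for 'Athens':
Total matches: 0

ANSWER: 0


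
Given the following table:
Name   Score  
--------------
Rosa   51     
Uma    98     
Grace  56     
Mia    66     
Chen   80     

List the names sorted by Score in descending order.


Sorting by Score (descending):
  Uma: 98
  Chen: 80
  Mia: 66
  Grace: 56
  Rosa: 51


ANSWER: Uma, Chen, Mia, Grace, Rosa
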